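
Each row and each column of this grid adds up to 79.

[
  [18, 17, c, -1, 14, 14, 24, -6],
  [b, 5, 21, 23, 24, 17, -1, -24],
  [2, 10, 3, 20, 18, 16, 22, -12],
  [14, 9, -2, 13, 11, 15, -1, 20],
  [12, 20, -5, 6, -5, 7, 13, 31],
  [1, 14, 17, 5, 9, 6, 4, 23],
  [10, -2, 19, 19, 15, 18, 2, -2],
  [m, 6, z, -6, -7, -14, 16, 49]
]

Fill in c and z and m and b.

Row 2 has 5 + 21 + 23 + 24 + 17 − 1 − 24 = 65; the blank must be 79 − 65 = 14.
Row 1 has 18 + 17 − 1 + 14 + 14 + 24 − 6 = 80; the blank must be 79 − 80 = -1.
Column 1 has 18 + 14 + 2 + 14 + 12 + 1 + 10 = 71; the blank must be 79 − 71 = 8.
Row 8 has 8 + 6 − 6 − 7 − 14 + 16 + 49 = 52; the blank must be 79 − 52 = 27.

c = -1, z = 27, m = 8, b = 14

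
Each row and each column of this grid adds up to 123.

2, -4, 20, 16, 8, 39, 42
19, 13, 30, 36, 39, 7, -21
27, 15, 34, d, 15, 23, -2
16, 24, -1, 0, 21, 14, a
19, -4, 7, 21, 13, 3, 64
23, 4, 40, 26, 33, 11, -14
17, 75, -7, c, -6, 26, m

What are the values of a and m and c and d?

Row 3 has 27 + 15 + 34 + 15 + 23 − 2 = 112; the blank must be 123 − 112 = 11.
Column 4 has 16 + 36 + 11 + 0 + 21 + 26 = 110; the blank must be 123 − 110 = 13.
Row 7 has 17 + 75 − 7 + 13 − 6 + 26 = 118; the blank must be 123 − 118 = 5.
Row 4 has 16 + 24 − 1 + 0 + 21 + 14 = 74; the blank must be 123 − 74 = 49.

a = 49, m = 5, c = 13, d = 11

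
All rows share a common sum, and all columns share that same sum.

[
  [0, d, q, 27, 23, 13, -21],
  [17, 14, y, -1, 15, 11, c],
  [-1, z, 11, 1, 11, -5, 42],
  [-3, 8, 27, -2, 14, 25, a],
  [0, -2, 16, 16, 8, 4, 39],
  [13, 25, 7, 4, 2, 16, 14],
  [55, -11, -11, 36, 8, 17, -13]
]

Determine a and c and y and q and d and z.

Rows 5 and 6 both sum to 81, so that's the common total.
Row 3: -1 + 11 + 1 + 11 − 5 + 42 = 59, so its missing entry is 81 − 59 = 22.
Column 2: 14 + 22 + 8 − 2 + 25 − 11 = 56, so its missing entry is 81 − 56 = 25.
Row 1: 0 + 25 + 27 + 23 + 13 − 21 = 67, so its missing entry is 81 − 67 = 14.
Column 3: 14 + 11 + 27 + 16 + 7 − 11 = 64, so its missing entry is 81 − 64 = 17.
Row 4: -3 + 8 + 27 − 2 + 14 + 25 = 69, so its missing entry is 81 − 69 = 12.
Row 2: 17 + 14 + 17 − 1 + 15 + 11 = 73, so its missing entry is 81 − 73 = 8.

a = 12, c = 8, y = 17, q = 14, d = 25, z = 22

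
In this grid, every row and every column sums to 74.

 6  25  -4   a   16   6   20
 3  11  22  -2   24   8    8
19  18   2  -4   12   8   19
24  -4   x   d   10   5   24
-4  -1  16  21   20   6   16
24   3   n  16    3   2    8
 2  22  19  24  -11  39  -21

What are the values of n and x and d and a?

n = 18, x = 1, d = 14, a = 5

The known cells in row 1 total 69, leaving 74 − 69 = 5 for the blank.
The known cells in column 4 total 60, leaving 74 − 60 = 14 for the blank.
The known cells in row 4 total 73, leaving 74 − 73 = 1 for the blank.
The known cells in row 6 total 56, leaving 74 − 56 = 18 for the blank.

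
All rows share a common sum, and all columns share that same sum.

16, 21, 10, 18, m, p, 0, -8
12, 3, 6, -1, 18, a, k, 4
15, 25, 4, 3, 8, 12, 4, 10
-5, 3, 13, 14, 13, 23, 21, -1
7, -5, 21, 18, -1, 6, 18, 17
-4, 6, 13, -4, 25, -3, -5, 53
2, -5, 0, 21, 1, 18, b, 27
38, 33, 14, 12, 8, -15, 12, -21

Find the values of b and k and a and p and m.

Rows 3 and 4 both sum to 81, so that's the common total.
The known cells in column 5 total 72, leaving 81 − 72 = 9 for the blank.
The known cells in row 1 total 66, leaving 81 − 66 = 15 for the blank.
The known cells in column 6 total 56, leaving 81 − 56 = 25 for the blank.
The known cells in row 7 total 64, leaving 81 − 64 = 17 for the blank.
The known cells in row 2 total 67, leaving 81 − 67 = 14 for the blank.

b = 17, k = 14, a = 25, p = 15, m = 9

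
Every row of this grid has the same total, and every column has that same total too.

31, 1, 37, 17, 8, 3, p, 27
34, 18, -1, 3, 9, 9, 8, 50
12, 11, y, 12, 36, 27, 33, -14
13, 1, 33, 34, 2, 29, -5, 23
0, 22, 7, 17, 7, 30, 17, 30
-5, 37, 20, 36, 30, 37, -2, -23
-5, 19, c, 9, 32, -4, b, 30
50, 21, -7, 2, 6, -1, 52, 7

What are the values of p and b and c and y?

p = 6, b = 21, c = 28, y = 13

Rows 2 and 4 both sum to 130, so that's the common total.
Row 3 has 12 + 11 + 12 + 36 + 27 + 33 − 14 = 117; the blank must be 130 − 117 = 13.
Column 3 has 37 − 1 + 13 + 33 + 7 + 20 − 7 = 102; the blank must be 130 − 102 = 28.
Row 7 has -5 + 19 + 28 + 9 + 32 − 4 + 30 = 109; the blank must be 130 − 109 = 21.
Row 1 has 31 + 1 + 37 + 17 + 8 + 3 + 27 = 124; the blank must be 130 − 124 = 6.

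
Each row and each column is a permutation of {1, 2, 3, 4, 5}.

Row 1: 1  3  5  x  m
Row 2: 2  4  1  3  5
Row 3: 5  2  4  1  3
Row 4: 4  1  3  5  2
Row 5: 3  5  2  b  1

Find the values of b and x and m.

b = 4, x = 2, m = 4

Cell (1,5): column 5 already has {1, 2, 3, 5} → 4.
At (row 1, col 4): row 1 already has {1, 3, 4, 5}, so the value is 2.
Cell (5,4): row 5 already has {1, 2, 3, 5} → 4.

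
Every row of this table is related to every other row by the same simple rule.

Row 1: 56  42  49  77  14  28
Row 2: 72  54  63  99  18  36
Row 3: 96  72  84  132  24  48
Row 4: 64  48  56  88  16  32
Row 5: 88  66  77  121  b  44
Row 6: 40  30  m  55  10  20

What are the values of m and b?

Each row is a constant multiple of every other row — this is a multiplication table with the headers hidden.
Row 6 is 40/56 = 5/7 times row 1, so its entry in column 3 is 49 × 5/7 = 35.
Row 5 is 88/56 = 11/7 times row 1, so its entry in column 5 is 14 × 11/7 = 22.

m = 35, b = 22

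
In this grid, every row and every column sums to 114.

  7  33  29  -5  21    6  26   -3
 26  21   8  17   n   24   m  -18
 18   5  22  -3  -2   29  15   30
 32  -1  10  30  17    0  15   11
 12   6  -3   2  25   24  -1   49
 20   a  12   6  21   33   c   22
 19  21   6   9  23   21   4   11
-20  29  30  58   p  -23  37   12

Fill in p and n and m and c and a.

p = -9, n = 18, m = 18, c = 0, a = 0

Row 8: -20 + 29 + 30 + 58 − 23 + 37 + 12 = 123, so its missing entry is 114 − 123 = -9.
Column 2: 33 + 21 + 5 − 1 + 6 + 21 + 29 = 114, so its missing entry is 114 − 114 = 0.
Column 5: 21 − 2 + 17 + 25 + 21 + 23 − 9 = 96, so its missing entry is 114 − 96 = 18.
Row 6: 20 + 0 + 12 + 6 + 21 + 33 + 22 = 114, so its missing entry is 114 − 114 = 0.
Row 2: 26 + 21 + 8 + 17 + 18 + 24 − 18 = 96, so its missing entry is 114 − 96 = 18.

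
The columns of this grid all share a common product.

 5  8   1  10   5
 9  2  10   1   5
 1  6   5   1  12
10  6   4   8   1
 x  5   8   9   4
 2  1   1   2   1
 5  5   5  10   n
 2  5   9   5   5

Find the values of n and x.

n = 12, x = 8

Columns 2 and 4 each multiply to 72000, so every column has product 72000.
Column 5: 5×5×12×1×4×1×5 = 6000, so the missing entry is 72000 ÷ 6000 = 12.
Column 1: 5×9×1×10×2×5×2 = 9000, so the missing entry is 72000 ÷ 9000 = 8.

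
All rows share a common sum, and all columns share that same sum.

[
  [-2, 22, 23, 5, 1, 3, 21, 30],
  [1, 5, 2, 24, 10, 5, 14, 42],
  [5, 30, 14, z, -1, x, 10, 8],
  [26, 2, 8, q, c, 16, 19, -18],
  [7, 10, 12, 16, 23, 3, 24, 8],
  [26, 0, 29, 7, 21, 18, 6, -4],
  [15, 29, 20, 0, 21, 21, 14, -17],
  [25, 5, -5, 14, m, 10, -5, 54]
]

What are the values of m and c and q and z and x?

Rows 1 and 2 both sum to 103, so that's the common total.
The known cells in row 8 total 98, leaving 103 − 98 = 5 for the blank.
The known cells in column 5 total 80, leaving 103 − 80 = 23 for the blank.
The known cells in row 4 total 76, leaving 103 − 76 = 27 for the blank.
The known cells in column 4 total 93, leaving 103 − 93 = 10 for the blank.
The known cells in row 3 total 76, leaving 103 − 76 = 27 for the blank.

m = 5, c = 23, q = 27, z = 10, x = 27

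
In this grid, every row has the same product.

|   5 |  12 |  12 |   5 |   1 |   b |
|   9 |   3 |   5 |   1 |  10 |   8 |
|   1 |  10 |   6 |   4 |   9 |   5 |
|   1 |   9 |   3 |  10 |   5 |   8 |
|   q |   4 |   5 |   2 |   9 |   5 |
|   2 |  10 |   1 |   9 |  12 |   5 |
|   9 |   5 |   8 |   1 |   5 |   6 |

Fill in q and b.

Rows 2 and 4 each multiply to 10800, so every row has product 10800.
Row 5: 4×5×2×9×5 = 1800, so the missing entry is 10800 ÷ 1800 = 6.
Row 1: 5×12×12×5×1 = 3600, so the missing entry is 10800 ÷ 3600 = 3.

q = 6, b = 3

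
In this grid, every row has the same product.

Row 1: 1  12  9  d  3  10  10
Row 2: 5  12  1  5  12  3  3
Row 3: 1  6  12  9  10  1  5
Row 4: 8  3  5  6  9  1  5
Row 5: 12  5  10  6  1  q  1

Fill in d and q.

Rows 2 and 3 each multiply to 32400, so every row has product 32400.
Row 1: 1×12×9×3×10×10 = 32400, so the missing entry is 32400 ÷ 32400 = 1.
Row 5: 12×5×10×6×1×1 = 3600, so the missing entry is 32400 ÷ 3600 = 9.

d = 1, q = 9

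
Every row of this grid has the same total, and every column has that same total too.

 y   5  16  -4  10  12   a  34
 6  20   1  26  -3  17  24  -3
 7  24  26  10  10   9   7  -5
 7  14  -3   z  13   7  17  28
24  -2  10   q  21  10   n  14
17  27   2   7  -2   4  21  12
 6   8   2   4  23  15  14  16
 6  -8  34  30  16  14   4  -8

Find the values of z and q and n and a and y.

z = 5, q = 10, n = 1, a = 0, y = 15

Rows 2 and 3 both sum to 88, so that's the common total.
Column 1: 6 + 7 + 7 + 24 + 17 + 6 + 6 = 73, so its missing entry is 88 − 73 = 15.
Row 1: 15 + 5 + 16 − 4 + 10 + 12 + 34 = 88, so its missing entry is 88 − 88 = 0.
Column 7: 0 + 24 + 7 + 17 + 21 + 14 + 4 = 87, so its missing entry is 88 − 87 = 1.
Row 5: 24 − 2 + 10 + 21 + 10 + 1 + 14 = 78, so its missing entry is 88 − 78 = 10.
Row 4: 7 + 14 − 3 + 13 + 7 + 17 + 28 = 83, so its missing entry is 88 − 83 = 5.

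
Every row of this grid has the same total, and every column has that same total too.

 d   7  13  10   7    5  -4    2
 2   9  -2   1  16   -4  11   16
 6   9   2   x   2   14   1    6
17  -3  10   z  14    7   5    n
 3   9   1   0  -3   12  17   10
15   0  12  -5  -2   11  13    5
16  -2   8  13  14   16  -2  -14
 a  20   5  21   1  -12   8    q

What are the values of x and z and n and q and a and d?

Rows 2 and 5 both sum to 49, so that's the common total.
The known cells in row 1 total 40, leaving 49 − 40 = 9 for the blank.
The known cells in column 1 total 68, leaving 49 − 68 = -19 for the blank.
The known cells in row 8 total 24, leaving 49 − 24 = 25 for the blank.
The known cells in column 8 total 50, leaving 49 − 50 = -1 for the blank.
The known cells in row 3 total 40, leaving 49 − 40 = 9 for the blank.
The known cells in row 4 total 49, leaving 49 − 49 = 0 for the blank.

x = 9, z = 0, n = -1, q = 25, a = -19, d = 9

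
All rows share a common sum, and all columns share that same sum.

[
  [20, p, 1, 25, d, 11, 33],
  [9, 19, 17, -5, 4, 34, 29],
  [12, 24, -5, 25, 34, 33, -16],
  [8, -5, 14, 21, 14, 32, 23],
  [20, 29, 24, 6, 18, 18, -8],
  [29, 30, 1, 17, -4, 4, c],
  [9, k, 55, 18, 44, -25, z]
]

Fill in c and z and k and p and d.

Rows 2 and 3 both sum to 107, so that's the common total.
Column 5 has 4 + 34 + 14 + 18 − 4 + 44 = 110; the blank must be 107 − 110 = -3.
Row 1 has 20 + 1 + 25 − 3 + 11 + 33 = 87; the blank must be 107 − 87 = 20.
Column 2 has 20 + 19 + 24 − 5 + 29 + 30 = 117; the blank must be 107 − 117 = -10.
Row 6 has 29 + 30 + 1 + 17 − 4 + 4 = 77; the blank must be 107 − 77 = 30.
Row 7 has 9 − 10 + 55 + 18 + 44 − 25 = 91; the blank must be 107 − 91 = 16.

c = 30, z = 16, k = -10, p = 20, d = -3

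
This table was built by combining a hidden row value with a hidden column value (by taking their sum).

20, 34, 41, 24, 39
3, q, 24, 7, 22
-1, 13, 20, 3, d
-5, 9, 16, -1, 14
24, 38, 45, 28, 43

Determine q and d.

The difference between any two rows is the same in every column — this is an addition table with the headers hidden.
Row 2 minus row 1 is 7 − 24 = -17, so its entry in column 2 is 34 + (-17) = 17.
Row 3 minus row 1 is 3 − 24 = -21, so its entry in column 5 is 39 + (-21) = 18.

q = 17, d = 18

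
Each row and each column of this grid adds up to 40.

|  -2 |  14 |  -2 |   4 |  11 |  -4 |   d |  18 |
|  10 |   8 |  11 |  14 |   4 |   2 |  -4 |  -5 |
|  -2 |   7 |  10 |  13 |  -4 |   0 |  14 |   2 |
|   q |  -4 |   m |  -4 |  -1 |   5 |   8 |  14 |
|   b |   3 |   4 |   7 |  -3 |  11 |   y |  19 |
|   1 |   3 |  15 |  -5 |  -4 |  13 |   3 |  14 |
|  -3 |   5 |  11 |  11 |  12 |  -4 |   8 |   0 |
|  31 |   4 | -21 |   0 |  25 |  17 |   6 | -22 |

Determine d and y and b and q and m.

Row 1 has -2 + 14 − 2 + 4 + 11 − 4 + 18 = 39; the blank must be 40 − 39 = 1.
Column 7 has 1 − 4 + 14 + 8 + 3 + 8 + 6 = 36; the blank must be 40 − 36 = 4.
Row 5 has 3 + 4 + 7 − 3 + 11 + 4 + 19 = 45; the blank must be 40 − 45 = -5.
Column 1 has -2 + 10 − 2 − 5 + 1 − 3 + 31 = 30; the blank must be 40 − 30 = 10.
Row 4 has 10 − 4 − 4 − 1 + 5 + 8 + 14 = 28; the blank must be 40 − 28 = 12.

d = 1, y = 4, b = -5, q = 10, m = 12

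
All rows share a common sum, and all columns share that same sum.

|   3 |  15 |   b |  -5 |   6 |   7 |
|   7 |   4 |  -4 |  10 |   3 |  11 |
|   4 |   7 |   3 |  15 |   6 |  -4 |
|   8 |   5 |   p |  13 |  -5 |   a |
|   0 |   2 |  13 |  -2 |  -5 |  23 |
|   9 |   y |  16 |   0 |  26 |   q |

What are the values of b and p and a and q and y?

b = 5, p = -2, a = 12, q = -18, y = -2

Rows 2 and 3 both sum to 31, so that's the common total.
The known cells in column 2 total 33, leaving 31 − 33 = -2 for the blank.
The known cells in row 6 total 49, leaving 31 − 49 = -18 for the blank.
The known cells in row 1 total 26, leaving 31 − 26 = 5 for the blank.
The known cells in column 3 total 33, leaving 31 − 33 = -2 for the blank.
The known cells in row 4 total 19, leaving 31 − 19 = 12 for the blank.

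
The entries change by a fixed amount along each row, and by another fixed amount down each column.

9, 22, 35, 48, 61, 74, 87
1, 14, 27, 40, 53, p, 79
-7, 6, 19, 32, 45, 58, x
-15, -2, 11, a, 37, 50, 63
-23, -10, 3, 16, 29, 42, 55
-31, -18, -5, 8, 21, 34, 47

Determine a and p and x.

Along each row the entries change by 13 per step; down each column they change by -8.
Row 4: from -15 at column 1, stepping by 13 to column 4 gives 24.
Row 2: from 1 at column 1, stepping by 13 to column 6 gives 66.
Row 3: from -7 at column 1, stepping by 13 to column 7 gives 71.

a = 24, p = 66, x = 71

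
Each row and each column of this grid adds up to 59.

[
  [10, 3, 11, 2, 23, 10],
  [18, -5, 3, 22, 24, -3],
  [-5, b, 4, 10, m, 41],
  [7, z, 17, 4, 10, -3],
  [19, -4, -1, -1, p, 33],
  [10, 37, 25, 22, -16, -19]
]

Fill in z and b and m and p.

Row 4: 7 + 17 + 4 + 10 − 3 = 35, so its missing entry is 59 − 35 = 24.
Column 2: 3 − 5 + 24 − 4 + 37 = 55, so its missing entry is 59 − 55 = 4.
Row 3: -5 + 4 + 4 + 10 + 41 = 54, so its missing entry is 59 − 54 = 5.
Row 5: 19 − 4 − 1 − 1 + 33 = 46, so its missing entry is 59 − 46 = 13.

z = 24, b = 4, m = 5, p = 13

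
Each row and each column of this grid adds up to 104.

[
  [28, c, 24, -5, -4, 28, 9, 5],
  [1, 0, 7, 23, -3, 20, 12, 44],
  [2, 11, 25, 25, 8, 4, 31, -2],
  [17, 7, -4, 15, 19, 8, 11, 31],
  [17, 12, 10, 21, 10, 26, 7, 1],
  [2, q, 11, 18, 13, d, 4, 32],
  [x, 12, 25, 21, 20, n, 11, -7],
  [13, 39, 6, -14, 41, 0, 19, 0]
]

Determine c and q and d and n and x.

Row 1: 28 + 24 − 5 − 4 + 28 + 9 + 5 = 85, so its missing entry is 104 − 85 = 19.
Column 2: 19 + 0 + 11 + 7 + 12 + 12 + 39 = 100, so its missing entry is 104 − 100 = 4.
Row 6: 2 + 4 + 11 + 18 + 13 + 4 + 32 = 84, so its missing entry is 104 − 84 = 20.
Column 6: 28 + 20 + 4 + 8 + 26 + 20 + 0 = 106, so its missing entry is 104 − 106 = -2.
Row 7: 12 + 25 + 21 + 20 − 2 + 11 − 7 = 80, so its missing entry is 104 − 80 = 24.

c = 19, q = 4, d = 20, n = -2, x = 24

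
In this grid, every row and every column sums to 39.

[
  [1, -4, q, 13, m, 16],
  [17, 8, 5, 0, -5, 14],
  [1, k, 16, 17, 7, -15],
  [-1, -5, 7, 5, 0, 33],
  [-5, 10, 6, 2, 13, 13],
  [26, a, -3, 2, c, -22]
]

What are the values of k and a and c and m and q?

k = 13, a = 17, c = 19, m = 5, q = 8

Row 3 has 1 + 16 + 17 + 7 − 15 = 26; the blank must be 39 − 26 = 13.
Column 2 has -4 + 8 + 13 − 5 + 10 = 22; the blank must be 39 − 22 = 17.
Row 6 has 26 + 17 − 3 + 2 − 22 = 20; the blank must be 39 − 20 = 19.
Column 5 has -5 + 7 + 0 + 13 + 19 = 34; the blank must be 39 − 34 = 5.
Row 1 has 1 − 4 + 13 + 5 + 16 = 31; the blank must be 39 − 31 = 8.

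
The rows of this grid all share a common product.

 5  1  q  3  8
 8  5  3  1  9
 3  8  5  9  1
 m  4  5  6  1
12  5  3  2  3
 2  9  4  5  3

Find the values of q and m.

q = 9, m = 9

Rows 3 and 5 each multiply to 1080, so every row has product 1080.
Row 1: 5×1×3×8 = 120, so the missing entry is 1080 ÷ 120 = 9.
Row 4: 4×5×6×1 = 120, so the missing entry is 1080 ÷ 120 = 9.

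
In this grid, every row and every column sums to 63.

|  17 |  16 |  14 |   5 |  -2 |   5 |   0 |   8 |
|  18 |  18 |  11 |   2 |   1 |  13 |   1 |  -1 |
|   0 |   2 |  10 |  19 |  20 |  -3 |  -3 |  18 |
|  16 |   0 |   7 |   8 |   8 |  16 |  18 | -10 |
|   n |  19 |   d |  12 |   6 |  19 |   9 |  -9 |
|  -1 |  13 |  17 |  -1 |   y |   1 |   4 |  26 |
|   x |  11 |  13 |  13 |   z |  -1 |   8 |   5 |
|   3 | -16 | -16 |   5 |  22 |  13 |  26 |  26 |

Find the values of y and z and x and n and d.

y = 4, z = 4, x = 10, n = 0, d = 7

The known cells in row 6 total 59, leaving 63 − 59 = 4 for the blank.
The known cells in column 5 total 59, leaving 63 − 59 = 4 for the blank.
The known cells in column 3 total 56, leaving 63 − 56 = 7 for the blank.
The known cells in row 5 total 63, leaving 63 − 63 = 0 for the blank.
The known cells in row 7 total 53, leaving 63 − 53 = 10 for the blank.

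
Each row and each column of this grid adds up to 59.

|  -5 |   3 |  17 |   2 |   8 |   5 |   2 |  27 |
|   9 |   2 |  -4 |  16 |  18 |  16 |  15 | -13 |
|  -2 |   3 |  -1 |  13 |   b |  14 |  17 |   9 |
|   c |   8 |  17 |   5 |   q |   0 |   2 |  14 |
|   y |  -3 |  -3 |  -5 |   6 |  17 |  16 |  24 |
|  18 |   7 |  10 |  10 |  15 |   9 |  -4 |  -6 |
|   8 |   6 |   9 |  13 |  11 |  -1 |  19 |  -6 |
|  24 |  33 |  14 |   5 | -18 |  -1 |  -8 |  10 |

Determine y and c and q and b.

y = 7, c = 0, q = 13, b = 6

Row 3 has -2 + 3 − 1 + 13 + 14 + 17 + 9 = 53; the blank must be 59 − 53 = 6.
Row 5 has -3 − 3 − 5 + 6 + 17 + 16 + 24 = 52; the blank must be 59 − 52 = 7.
Column 5 has 8 + 18 + 6 + 6 + 15 + 11 − 18 = 46; the blank must be 59 − 46 = 13.
Row 4 has 8 + 17 + 5 + 13 + 0 + 2 + 14 = 59; the blank must be 59 − 59 = 0.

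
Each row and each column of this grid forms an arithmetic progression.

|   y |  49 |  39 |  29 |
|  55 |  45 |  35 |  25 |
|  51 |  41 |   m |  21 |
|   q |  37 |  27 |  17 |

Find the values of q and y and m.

q = 47, y = 59, m = 31

Along each row the entries change by -10 per step; down each column they change by -4.
Row 4: from 37 at column 2, stepping by -10 to column 1 gives 47.
Row 1: from 49 at column 2, stepping by -10 to column 1 gives 59.
Row 3: from 51 at column 1, stepping by -10 to column 3 gives 31.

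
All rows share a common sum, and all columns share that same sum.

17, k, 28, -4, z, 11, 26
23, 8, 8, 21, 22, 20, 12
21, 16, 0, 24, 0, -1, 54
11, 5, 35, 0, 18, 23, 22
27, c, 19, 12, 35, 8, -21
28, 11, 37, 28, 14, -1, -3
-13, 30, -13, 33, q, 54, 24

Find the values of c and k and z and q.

Rows 2 and 3 both sum to 114, so that's the common total.
Row 5: 27 + 19 + 12 + 35 + 8 − 21 = 80, so its missing entry is 114 − 80 = 34.
Column 2: 8 + 16 + 5 + 34 + 11 + 30 = 104, so its missing entry is 114 − 104 = 10.
Row 7: -13 + 30 − 13 + 33 + 54 + 24 = 115, so its missing entry is 114 − 115 = -1.
Row 1: 17 + 10 + 28 − 4 + 11 + 26 = 88, so its missing entry is 114 − 88 = 26.

c = 34, k = 10, z = 26, q = -1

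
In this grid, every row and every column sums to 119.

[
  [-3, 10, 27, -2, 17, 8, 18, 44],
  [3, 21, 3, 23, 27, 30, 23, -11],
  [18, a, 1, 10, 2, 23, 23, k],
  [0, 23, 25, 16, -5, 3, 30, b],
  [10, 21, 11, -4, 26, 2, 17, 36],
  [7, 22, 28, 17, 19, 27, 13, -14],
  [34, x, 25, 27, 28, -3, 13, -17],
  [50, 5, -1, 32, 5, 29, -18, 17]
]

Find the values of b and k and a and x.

b = 27, k = 37, a = 5, x = 12

Row 4: 0 + 23 + 25 + 16 − 5 + 3 + 30 = 92, so its missing entry is 119 − 92 = 27.
Row 7: 34 + 25 + 27 + 28 − 3 + 13 − 17 = 107, so its missing entry is 119 − 107 = 12.
Column 2: 10 + 21 + 23 + 21 + 22 + 12 + 5 = 114, so its missing entry is 119 − 114 = 5.
Row 3: 18 + 5 + 1 + 10 + 2 + 23 + 23 = 82, so its missing entry is 119 − 82 = 37.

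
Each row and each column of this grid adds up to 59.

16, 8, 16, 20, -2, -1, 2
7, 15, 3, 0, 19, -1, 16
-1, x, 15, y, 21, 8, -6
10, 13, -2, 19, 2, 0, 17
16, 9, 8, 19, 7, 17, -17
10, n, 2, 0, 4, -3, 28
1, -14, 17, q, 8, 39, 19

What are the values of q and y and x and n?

Row 6 has 10 + 2 + 0 + 4 − 3 + 28 = 41; the blank must be 59 − 41 = 18.
Row 7 has 1 − 14 + 17 + 8 + 39 + 19 = 70; the blank must be 59 − 70 = -11.
Column 4 has 20 + 0 + 19 + 19 + 0 − 11 = 47; the blank must be 59 − 47 = 12.
Row 3 has -1 + 15 + 12 + 21 + 8 − 6 = 49; the blank must be 59 − 49 = 10.

q = -11, y = 12, x = 10, n = 18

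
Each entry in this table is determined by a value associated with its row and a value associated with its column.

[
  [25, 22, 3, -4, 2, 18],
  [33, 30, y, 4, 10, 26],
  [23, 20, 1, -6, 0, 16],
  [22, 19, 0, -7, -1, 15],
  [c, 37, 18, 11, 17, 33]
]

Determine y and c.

y = 11, c = 40

The difference between any two rows is the same in every column — this is an addition table with the headers hidden.
Row 2 minus row 1 is 26 − 18 = 8, so its entry in column 3 is 3 + 8 = 11.
Row 5 minus row 1 is 33 − 18 = 15, so its entry in column 1 is 25 + 15 = 40.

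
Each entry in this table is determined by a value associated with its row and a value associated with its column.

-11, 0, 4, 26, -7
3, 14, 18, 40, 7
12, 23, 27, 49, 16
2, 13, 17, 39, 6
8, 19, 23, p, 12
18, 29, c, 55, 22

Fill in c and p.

The difference between any two rows is the same in every column — this is an addition table with the headers hidden.
Row 6 minus row 1 is 29 − 0 = 29, so its entry in column 3 is 4 + 29 = 33.
Row 5 minus row 1 is 19 − 0 = 19, so its entry in column 4 is 26 + 19 = 45.

c = 33, p = 45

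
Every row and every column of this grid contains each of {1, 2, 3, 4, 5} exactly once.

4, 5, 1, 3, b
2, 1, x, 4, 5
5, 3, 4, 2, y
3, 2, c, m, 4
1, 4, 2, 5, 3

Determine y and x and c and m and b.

For row 3, column 5: row 3 already has {2, 3, 4, 5}; that leaves 1.
For row 2, column 3: row 2 already has {1, 2, 4, 5}; that leaves 3.
For row 1, column 5: row 1 already has {1, 3, 4, 5}; that leaves 2.
For row 4, column 4: column 4 already has {2, 3, 4, 5}; that leaves 1.
At (row 4, col 3): row 4 already has {1, 2, 3, 4}, so the value is 5.

y = 1, x = 3, c = 5, m = 1, b = 2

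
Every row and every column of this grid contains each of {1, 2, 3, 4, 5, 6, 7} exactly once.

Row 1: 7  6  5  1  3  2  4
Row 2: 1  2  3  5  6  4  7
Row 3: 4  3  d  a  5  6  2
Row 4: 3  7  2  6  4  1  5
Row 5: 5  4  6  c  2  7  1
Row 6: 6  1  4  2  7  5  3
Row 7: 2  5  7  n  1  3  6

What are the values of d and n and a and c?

d = 1, n = 4, a = 7, c = 3

At (row 7, col 4): row 7 already has {1, 2, 3, 5, 6, 7}, so the value is 4.
Cell (3,3): column 3 already has {2, 3, 4, 5, 6, 7} → 1.
For row 3, column 4: row 3 already has {1, 2, 3, 4, 5, 6}; that leaves 7.
At (row 5, col 4): row 5 already has {1, 2, 4, 5, 6, 7}, so the value is 3.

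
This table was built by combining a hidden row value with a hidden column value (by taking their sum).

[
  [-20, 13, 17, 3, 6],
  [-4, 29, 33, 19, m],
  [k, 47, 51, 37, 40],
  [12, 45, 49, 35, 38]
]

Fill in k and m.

k = 14, m = 22

The difference between any two rows is the same in every column — this is an addition table with the headers hidden.
Row 3 minus row 1 is 37 − 3 = 34, so its entry in column 1 is -20 + 34 = 14.
Row 2 minus row 1 is 19 − 3 = 16, so its entry in column 5 is 6 + 16 = 22.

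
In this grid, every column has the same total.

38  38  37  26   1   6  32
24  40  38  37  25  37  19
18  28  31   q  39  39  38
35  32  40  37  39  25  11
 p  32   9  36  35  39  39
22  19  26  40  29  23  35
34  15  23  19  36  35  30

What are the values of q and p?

q = 9, p = 33

Column 5 sums to 204 and so does column 7; that's the common total.
In column 4 the known cells total 195, leaving 204 − 195 = 9.
In column 1 the known cells total 171, leaving 204 − 171 = 33.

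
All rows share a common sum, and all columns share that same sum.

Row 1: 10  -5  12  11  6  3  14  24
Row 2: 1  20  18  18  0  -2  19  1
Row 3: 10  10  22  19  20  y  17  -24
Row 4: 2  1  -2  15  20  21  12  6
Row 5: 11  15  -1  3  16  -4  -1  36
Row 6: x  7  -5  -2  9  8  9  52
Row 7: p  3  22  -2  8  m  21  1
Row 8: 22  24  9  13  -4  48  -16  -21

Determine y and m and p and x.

y = 1, m = 0, p = 22, x = -3

Rows 1 and 2 both sum to 75, so that's the common total.
Row 3: 10 + 10 + 22 + 19 + 20 + 17 − 24 = 74, so its missing entry is 75 − 74 = 1.
Row 6: 7 − 5 − 2 + 9 + 8 + 9 + 52 = 78, so its missing entry is 75 − 78 = -3.
Column 6: 3 − 2 + 1 + 21 − 4 + 8 + 48 = 75, so its missing entry is 75 − 75 = 0.
Row 7: 3 + 22 − 2 + 8 + 0 + 21 + 1 = 53, so its missing entry is 75 − 53 = 22.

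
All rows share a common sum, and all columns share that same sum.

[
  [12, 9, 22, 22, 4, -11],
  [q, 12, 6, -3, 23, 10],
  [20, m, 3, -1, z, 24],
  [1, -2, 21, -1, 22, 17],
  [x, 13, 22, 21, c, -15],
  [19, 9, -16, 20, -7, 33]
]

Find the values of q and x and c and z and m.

Rows 1 and 4 both sum to 58, so that's the common total.
The known cells in column 2 total 41, leaving 58 − 41 = 17 for the blank.
The known cells in row 3 total 63, leaving 58 − 63 = -5 for the blank.
The known cells in column 5 total 37, leaving 58 − 37 = 21 for the blank.
The known cells in row 5 total 62, leaving 58 − 62 = -4 for the blank.
The known cells in row 2 total 48, leaving 58 − 48 = 10 for the blank.

q = 10, x = -4, c = 21, z = -5, m = 17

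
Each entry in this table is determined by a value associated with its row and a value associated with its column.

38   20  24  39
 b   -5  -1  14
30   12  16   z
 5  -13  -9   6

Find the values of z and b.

z = 31, b = 13

The difference between any two rows is the same in every column — this is an addition table with the headers hidden.
Row 3 minus row 1 is 12 − 20 = -8, so its entry in column 4 is 39 + (-8) = 31.
Row 2 minus row 1 is -5 − 20 = -25, so its entry in column 1 is 38 + (-25) = 13.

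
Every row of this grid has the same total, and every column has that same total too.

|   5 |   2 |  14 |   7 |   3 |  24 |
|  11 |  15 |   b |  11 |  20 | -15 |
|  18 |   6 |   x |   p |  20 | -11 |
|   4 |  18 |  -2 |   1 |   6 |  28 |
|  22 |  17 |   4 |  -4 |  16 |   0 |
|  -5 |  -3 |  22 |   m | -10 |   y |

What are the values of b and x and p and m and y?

b = 13, x = 4, p = 18, m = 22, y = 29

Rows 1 and 4 both sum to 55, so that's the common total.
Column 6 has 24 − 15 − 11 + 28 + 0 = 26; the blank must be 55 − 26 = 29.
Row 2 has 11 + 15 + 11 + 20 − 15 = 42; the blank must be 55 − 42 = 13.
Column 3 has 14 + 13 − 2 + 4 + 22 = 51; the blank must be 55 − 51 = 4.
Row 3 has 18 + 6 + 4 + 20 − 11 = 37; the blank must be 55 − 37 = 18.
Row 6 has -5 − 3 + 22 − 10 + 29 = 33; the blank must be 55 − 33 = 22.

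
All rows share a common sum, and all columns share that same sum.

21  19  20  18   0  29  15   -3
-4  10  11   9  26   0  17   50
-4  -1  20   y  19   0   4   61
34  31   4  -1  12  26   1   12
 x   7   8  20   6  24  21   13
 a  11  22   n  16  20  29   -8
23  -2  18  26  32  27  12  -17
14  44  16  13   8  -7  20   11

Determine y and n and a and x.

y = 20, n = 14, a = 15, x = 20

Rows 1 and 2 both sum to 119, so that's the common total.
The known cells in row 3 total 99, leaving 119 − 99 = 20 for the blank.
The known cells in column 4 total 105, leaving 119 − 105 = 14 for the blank.
The known cells in row 5 total 99, leaving 119 − 99 = 20 for the blank.
The known cells in row 6 total 104, leaving 119 − 104 = 15 for the blank.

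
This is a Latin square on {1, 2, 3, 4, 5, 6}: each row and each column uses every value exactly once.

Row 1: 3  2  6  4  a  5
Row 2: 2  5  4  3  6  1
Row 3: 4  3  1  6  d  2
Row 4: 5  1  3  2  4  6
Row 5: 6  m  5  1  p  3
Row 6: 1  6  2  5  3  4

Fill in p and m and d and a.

p = 2, m = 4, d = 5, a = 1

Cell (3,5): row 3 already has {1, 2, 3, 4, 6} → 5.
For row 5, column 2: column 2 already has {1, 2, 3, 5, 6}; that leaves 4.
Cell (5,5): row 5 already has {1, 3, 4, 5, 6} → 2.
For row 1, column 5: row 1 already has {2, 3, 4, 5, 6}; that leaves 1.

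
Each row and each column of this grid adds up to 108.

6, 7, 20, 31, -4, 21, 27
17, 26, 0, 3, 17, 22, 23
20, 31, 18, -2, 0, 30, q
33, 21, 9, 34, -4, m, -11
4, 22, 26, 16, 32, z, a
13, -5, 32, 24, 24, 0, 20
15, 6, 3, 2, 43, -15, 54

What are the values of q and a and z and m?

The known cells in row 3 total 97, leaving 108 − 97 = 11 for the blank.
The known cells in column 7 total 124, leaving 108 − 124 = -16 for the blank.
The known cells in row 5 total 84, leaving 108 − 84 = 24 for the blank.
The known cells in row 4 total 82, leaving 108 − 82 = 26 for the blank.

q = 11, a = -16, z = 24, m = 26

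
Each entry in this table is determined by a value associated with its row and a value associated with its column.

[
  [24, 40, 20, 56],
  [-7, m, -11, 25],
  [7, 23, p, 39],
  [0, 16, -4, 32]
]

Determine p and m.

p = 3, m = 9

The difference between any two rows is the same in every column — this is an addition table with the headers hidden.
Row 3 minus row 1 is 39 − 56 = -17, so its entry in column 3 is 20 + (-17) = 3.
Row 2 minus row 1 is 25 − 56 = -31, so its entry in column 2 is 40 + (-31) = 9.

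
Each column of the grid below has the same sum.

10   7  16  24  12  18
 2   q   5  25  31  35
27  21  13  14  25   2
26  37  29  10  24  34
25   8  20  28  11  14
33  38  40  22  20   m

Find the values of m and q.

m = 20, q = 12

Columns 1 and 3 both add up to 123, so every column sums to 123.
Column 6: 18 + 35 + 2 + 34 + 14 = 103, so the missing entry is 123 − 103 = 20.
Column 2: 7 + 21 + 37 + 8 + 38 = 111, so the missing entry is 123 − 111 = 12.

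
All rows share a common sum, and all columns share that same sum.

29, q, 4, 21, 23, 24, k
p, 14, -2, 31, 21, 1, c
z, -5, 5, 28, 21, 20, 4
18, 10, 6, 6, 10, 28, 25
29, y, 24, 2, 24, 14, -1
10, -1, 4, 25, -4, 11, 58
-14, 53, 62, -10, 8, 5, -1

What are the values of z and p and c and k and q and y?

Rows 4 and 6 both sum to 103, so that's the common total.
Row 3 has -5 + 5 + 28 + 21 + 20 + 4 = 73; the blank must be 103 − 73 = 30.
Column 1 has 29 + 30 + 18 + 29 + 10 − 14 = 102; the blank must be 103 − 102 = 1.
Row 2 has 1 + 14 − 2 + 31 + 21 + 1 = 66; the blank must be 103 − 66 = 37.
Column 7 has 37 + 4 + 25 − 1 + 58 − 1 = 122; the blank must be 103 − 122 = -19.
Row 1 has 29 + 4 + 21 + 23 + 24 − 19 = 82; the blank must be 103 − 82 = 21.
Row 5 has 29 + 24 + 2 + 24 + 14 − 1 = 92; the blank must be 103 − 92 = 11.

z = 30, p = 1, c = 37, k = -19, q = 21, y = 11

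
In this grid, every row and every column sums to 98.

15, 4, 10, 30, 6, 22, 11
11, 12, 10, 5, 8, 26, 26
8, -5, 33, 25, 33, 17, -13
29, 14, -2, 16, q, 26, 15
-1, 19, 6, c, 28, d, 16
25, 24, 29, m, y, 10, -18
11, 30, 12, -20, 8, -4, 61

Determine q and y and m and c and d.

q = 0, y = 15, m = 13, c = 29, d = 1

Row 4: 29 + 14 − 2 + 16 + 26 + 15 = 98, so its missing entry is 98 − 98 = 0.
Column 5: 6 + 8 + 33 + 0 + 28 + 8 = 83, so its missing entry is 98 − 83 = 15.
Column 6: 22 + 26 + 17 + 26 + 10 − 4 = 97, so its missing entry is 98 − 97 = 1.
Row 5: -1 + 19 + 6 + 28 + 1 + 16 = 69, so its missing entry is 98 − 69 = 29.
Row 6: 25 + 24 + 29 + 15 + 10 − 18 = 85, so its missing entry is 98 − 85 = 13.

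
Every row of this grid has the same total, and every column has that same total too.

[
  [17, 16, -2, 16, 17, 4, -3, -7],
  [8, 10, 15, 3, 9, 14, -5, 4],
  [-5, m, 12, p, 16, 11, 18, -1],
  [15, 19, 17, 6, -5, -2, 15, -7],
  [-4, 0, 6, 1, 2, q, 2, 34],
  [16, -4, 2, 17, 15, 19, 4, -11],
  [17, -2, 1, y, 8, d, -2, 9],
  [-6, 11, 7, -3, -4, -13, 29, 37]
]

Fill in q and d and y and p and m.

Rows 1 and 2 both sum to 58, so that's the common total.
Column 2 has 16 + 10 + 19 + 0 − 4 − 2 + 11 = 50; the blank must be 58 − 50 = 8.
Row 3 has -5 + 8 + 12 + 16 + 11 + 18 − 1 = 59; the blank must be 58 − 59 = -1.
Row 5 has -4 + 0 + 6 + 1 + 2 + 2 + 34 = 41; the blank must be 58 − 41 = 17.
Column 6 has 4 + 14 + 11 − 2 + 17 + 19 − 13 = 50; the blank must be 58 − 50 = 8.
Row 7 has 17 − 2 + 1 + 8 + 8 − 2 + 9 = 39; the blank must be 58 − 39 = 19.

q = 17, d = 8, y = 19, p = -1, m = 8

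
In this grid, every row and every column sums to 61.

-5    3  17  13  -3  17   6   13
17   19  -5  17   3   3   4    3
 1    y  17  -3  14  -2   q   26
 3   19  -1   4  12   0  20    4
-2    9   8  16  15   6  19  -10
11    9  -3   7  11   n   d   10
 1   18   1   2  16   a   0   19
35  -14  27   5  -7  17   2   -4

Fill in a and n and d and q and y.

a = 4, n = 16, d = 0, q = 10, y = -2

Column 2: 3 + 19 + 19 + 9 + 9 + 18 − 14 = 63, so its missing entry is 61 − 63 = -2.
Row 7: 1 + 18 + 1 + 2 + 16 + 0 + 19 = 57, so its missing entry is 61 − 57 = 4.
Column 6: 17 + 3 − 2 + 0 + 6 + 4 + 17 = 45, so its missing entry is 61 − 45 = 16.
Row 3: 1 − 2 + 17 − 3 + 14 − 2 + 26 = 51, so its missing entry is 61 − 51 = 10.
Row 6: 11 + 9 − 3 + 7 + 11 + 16 + 10 = 61, so its missing entry is 61 − 61 = 0.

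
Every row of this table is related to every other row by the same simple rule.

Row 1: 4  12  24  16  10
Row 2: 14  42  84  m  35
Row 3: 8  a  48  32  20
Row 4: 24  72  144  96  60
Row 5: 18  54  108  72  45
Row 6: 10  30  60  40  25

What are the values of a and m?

Each row is a constant multiple of every other row — this is a multiplication table with the headers hidden.
Row 3 is 20/10 = 2/1 times row 1, so its entry in column 2 is 12 × 2/1 = 24.
Row 2 is 35/10 = 7/2 times row 1, so its entry in column 4 is 16 × 7/2 = 56.

a = 24, m = 56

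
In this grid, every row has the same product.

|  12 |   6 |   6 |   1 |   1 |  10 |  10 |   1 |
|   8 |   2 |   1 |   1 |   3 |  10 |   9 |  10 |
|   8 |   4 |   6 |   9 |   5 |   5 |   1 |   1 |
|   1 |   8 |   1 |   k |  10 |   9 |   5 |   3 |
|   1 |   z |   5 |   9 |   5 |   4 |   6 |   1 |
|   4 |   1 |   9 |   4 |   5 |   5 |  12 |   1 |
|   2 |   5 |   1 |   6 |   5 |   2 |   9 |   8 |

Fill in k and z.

k = 4, z = 8

Rows 2 and 3 each multiply to 43200, so every row has product 43200.
Row 4: 1×8×1×10×9×5×3 = 10800, so the missing entry is 43200 ÷ 10800 = 4.
Row 5: 1×5×9×5×4×6×1 = 5400, so the missing entry is 43200 ÷ 5400 = 8.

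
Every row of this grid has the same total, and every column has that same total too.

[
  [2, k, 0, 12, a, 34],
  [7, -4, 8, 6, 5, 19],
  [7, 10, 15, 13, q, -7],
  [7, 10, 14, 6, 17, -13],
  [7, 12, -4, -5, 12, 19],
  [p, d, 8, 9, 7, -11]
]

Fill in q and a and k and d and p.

q = 3, a = -3, k = -4, d = 17, p = 11

Rows 2 and 4 both sum to 41, so that's the common total.
Row 3 has 7 + 10 + 15 + 13 − 7 = 38; the blank must be 41 − 38 = 3.
Column 5 has 5 + 3 + 17 + 12 + 7 = 44; the blank must be 41 − 44 = -3.
Row 1 has 2 + 0 + 12 − 3 + 34 = 45; the blank must be 41 − 45 = -4.
Column 2 has -4 − 4 + 10 + 10 + 12 = 24; the blank must be 41 − 24 = 17.
Row 6 has 17 + 8 + 9 + 7 − 11 = 30; the blank must be 41 − 30 = 11.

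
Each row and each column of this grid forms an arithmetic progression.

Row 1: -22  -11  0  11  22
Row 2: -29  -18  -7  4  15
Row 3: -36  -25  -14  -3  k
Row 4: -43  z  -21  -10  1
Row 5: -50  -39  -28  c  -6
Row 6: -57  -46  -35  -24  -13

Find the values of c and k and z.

Along each row the entries change by 11 per step; down each column they change by -7.
Row 5: from -50 at column 1, stepping by 11 to column 4 gives -17.
Row 3: from -36 at column 1, stepping by 11 to column 5 gives 8.
Row 4: from -43 at column 1, stepping by 11 to column 2 gives -32.

c = -17, k = 8, z = -32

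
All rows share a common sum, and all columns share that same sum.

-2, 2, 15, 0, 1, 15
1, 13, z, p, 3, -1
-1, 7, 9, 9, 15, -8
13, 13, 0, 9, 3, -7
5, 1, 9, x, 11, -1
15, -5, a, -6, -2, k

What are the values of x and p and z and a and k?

x = 6, p = 13, z = 2, a = -4, k = 33

Rows 1 and 3 both sum to 31, so that's the common total.
Column 6: 15 − 1 − 8 − 7 − 1 = -2, so its missing entry is 31 − (-2) = 33.
Row 5: 5 + 1 + 9 + 11 − 1 = 25, so its missing entry is 31 − 25 = 6.
Column 4: 0 + 9 + 9 + 6 − 6 = 18, so its missing entry is 31 − 18 = 13.
Row 2: 1 + 13 + 13 + 3 − 1 = 29, so its missing entry is 31 − 29 = 2.
Row 6: 15 − 5 − 6 − 2 + 33 = 35, so its missing entry is 31 − 35 = -4.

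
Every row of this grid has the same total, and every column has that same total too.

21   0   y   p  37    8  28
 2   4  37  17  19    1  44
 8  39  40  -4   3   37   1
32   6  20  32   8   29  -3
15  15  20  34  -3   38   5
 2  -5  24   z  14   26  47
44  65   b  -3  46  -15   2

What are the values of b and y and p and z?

b = -15, y = -2, p = 32, z = 16

Rows 2 and 3 both sum to 124, so that's the common total.
Row 6 has 2 − 5 + 24 + 14 + 26 + 47 = 108; the blank must be 124 − 108 = 16.
Row 7 has 44 + 65 − 3 + 46 − 15 + 2 = 139; the blank must be 124 − 139 = -15.
Column 4 has 17 − 4 + 32 + 34 + 16 − 3 = 92; the blank must be 124 − 92 = 32.
Row 1 has 21 + 0 + 32 + 37 + 8 + 28 = 126; the blank must be 124 − 126 = -2.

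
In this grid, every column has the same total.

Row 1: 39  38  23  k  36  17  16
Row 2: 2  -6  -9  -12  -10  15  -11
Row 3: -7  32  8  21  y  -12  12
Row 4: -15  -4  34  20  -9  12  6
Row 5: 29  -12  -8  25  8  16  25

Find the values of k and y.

k = -6, y = 23

Columns 2 and 3 both add up to 48, so every column sums to 48.
Column 4: -12 + 21 + 20 + 25 = 54, so the missing entry is 48 − 54 = -6.
Column 5: 36 − 10 − 9 + 8 = 25, so the missing entry is 48 − 25 = 23.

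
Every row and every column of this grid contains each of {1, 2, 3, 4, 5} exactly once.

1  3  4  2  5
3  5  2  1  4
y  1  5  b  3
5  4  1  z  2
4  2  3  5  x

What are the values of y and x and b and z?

Cell (4,4): row 4 already has {1, 2, 4, 5} → 3.
Cell (3,4): column 4 already has {1, 2, 3, 5} → 4.
For row 3, column 1: row 3 already has {1, 3, 4, 5}; that leaves 2.
For row 5, column 5: row 5 already has {2, 3, 4, 5}; that leaves 1.

y = 2, x = 1, b = 4, z = 3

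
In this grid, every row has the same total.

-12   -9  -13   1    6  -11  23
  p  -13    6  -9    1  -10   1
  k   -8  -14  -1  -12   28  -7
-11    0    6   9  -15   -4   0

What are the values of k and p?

Rows 1 and 4 both add up to -15, so every row sums to -15.
Row 3: -8 − 14 − 1 − 12 + 28 − 7 = -14, so the missing entry is -15 − (-14) = -1.
Row 2: -13 + 6 − 9 + 1 − 10 + 1 = -24, so the missing entry is -15 − (-24) = 9.

k = -1, p = 9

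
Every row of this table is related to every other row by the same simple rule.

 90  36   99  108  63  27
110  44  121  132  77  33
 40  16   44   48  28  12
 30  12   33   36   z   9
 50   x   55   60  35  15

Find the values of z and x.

z = 21, x = 20

Each row is a constant multiple of every other row — this is a multiplication table with the headers hidden.
Row 4 is 33/99 = 1/3 times row 1, so its entry in column 5 is 63 × 1/3 = 21.
Row 5 is 55/99 = 5/9 times row 1, so its entry in column 2 is 36 × 5/9 = 20.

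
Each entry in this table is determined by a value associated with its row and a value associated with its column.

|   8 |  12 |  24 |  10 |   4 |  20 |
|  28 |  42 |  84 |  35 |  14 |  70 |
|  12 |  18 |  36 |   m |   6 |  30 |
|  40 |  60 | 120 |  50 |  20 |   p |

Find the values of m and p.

Each row is a constant multiple of every other row — this is a multiplication table with the headers hidden.
Row 3 is 12/8 = 3/2 times row 1, so its entry in column 4 is 10 × 3/2 = 15.
Row 4 is 40/8 = 5/1 times row 1, so its entry in column 6 is 20 × 5/1 = 100.

m = 15, p = 100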